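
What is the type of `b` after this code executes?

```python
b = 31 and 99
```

'and' returns the last value when all truthy (99, which is int)

int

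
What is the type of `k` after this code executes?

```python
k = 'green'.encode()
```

str.encode() returns bytes

bytes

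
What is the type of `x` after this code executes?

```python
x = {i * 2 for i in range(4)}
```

A set comprehension {expr for x in iterable} produces a set

set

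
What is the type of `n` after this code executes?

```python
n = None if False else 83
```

Ternary: condition is False, else branch (83) taken → int

int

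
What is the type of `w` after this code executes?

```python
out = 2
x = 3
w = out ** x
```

int ** positive int returns int (2 ** 3 = 8)

int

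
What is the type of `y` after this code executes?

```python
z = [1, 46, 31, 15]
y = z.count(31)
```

list.count() returns int

int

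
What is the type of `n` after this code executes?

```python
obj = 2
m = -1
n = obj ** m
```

int ** negative int returns float

float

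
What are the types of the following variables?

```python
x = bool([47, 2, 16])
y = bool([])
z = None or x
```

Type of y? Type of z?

bool() returns bool; None or <bool> returns the bool

bool, bool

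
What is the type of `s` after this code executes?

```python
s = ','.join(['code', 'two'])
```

str.join() returns str

str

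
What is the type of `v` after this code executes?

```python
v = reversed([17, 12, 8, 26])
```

reversed() on a list returns a list_reverseiterator

list_reverseiterator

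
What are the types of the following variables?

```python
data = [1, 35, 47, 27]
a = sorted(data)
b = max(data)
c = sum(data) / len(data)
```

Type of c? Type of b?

int / int returns float; max of ints returns int

float, int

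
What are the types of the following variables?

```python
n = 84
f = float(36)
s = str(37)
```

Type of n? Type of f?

n is int; f is float

int, float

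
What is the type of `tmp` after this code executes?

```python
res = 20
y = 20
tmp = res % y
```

int % int returns int (20 % 20 = 0)

int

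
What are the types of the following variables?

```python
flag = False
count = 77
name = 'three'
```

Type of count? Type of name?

count is int; name is str

int, str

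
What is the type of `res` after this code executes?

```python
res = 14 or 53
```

'or' returns the first truthy value (14, which is int)

int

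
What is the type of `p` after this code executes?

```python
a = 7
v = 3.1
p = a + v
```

int + float returns float (7 + 3.1 = 10.1)

float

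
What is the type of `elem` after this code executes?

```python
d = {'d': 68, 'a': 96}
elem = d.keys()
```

.keys() returns a dict_keys view object

dict_keys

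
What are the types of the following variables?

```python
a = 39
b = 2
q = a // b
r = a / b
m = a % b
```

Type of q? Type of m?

int // int returns int; int % int returns int

int, int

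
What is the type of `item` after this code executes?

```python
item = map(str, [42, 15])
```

map() returns a map iterator object

map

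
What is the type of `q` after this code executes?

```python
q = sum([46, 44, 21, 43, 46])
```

sum() of ints returns int

int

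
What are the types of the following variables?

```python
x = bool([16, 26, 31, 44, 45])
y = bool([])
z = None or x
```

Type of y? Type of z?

bool() returns bool; None or <bool> returns the bool

bool, bool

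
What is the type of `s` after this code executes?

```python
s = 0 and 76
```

'and' returns the first falsy value (0, which is int)

int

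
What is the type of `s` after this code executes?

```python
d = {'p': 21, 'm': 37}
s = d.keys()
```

.keys() returns a dict_keys view object

dict_keys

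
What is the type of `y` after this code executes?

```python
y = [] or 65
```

'or' returns first truthy value (65, which is int)

int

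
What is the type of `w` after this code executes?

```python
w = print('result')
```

print() returns None

NoneType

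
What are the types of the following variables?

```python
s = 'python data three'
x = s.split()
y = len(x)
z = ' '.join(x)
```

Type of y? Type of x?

len() returns int; str.split() returns list

int, list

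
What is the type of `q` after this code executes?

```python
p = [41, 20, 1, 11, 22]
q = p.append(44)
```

list.append() returns None (mutates in place)

NoneType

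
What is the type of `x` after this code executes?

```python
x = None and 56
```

'and' returns first falsy value (None)

NoneType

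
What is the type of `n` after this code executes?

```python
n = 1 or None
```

'or' returns first truthy value (1, int)

int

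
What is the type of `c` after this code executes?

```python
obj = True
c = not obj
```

'not' always returns bool

bool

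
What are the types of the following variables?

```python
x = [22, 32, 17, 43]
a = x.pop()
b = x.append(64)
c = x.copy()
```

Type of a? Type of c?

list.pop() returns the element (int); list.copy() returns list

int, list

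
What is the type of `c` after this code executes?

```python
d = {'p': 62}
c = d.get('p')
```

dict.get() returns the value (int) when key is found

int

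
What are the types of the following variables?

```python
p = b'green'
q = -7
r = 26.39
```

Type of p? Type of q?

p is bytes; q is int

bytes, int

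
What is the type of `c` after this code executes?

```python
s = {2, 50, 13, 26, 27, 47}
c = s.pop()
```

Popping from a set of ints returns int

int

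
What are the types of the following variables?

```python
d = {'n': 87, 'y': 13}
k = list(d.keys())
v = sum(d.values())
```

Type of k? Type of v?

list(...) returns list; sum of int values returns int

list, int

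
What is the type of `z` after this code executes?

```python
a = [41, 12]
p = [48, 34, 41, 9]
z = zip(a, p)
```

zip() returns a zip iterator object

zip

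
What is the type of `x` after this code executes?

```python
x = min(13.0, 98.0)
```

min() of floats returns float

float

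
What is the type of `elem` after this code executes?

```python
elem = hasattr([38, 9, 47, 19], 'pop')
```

hasattr() returns bool

bool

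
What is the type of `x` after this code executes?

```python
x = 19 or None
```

'or' returns first truthy value (19, int)

int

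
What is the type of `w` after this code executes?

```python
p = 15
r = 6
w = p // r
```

int // int returns int (15 // 6 = 2)

int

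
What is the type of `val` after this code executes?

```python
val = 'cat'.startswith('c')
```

str.startswith() returns bool

bool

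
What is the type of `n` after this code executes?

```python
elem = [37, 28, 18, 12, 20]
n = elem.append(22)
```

list.append() returns None (mutates in place)

NoneType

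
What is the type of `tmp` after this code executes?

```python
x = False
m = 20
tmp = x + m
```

bool + int returns int (False is 0, so 0 + 20 = 20)

int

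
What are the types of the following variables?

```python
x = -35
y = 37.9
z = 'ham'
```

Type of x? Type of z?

x is int; z is str

int, str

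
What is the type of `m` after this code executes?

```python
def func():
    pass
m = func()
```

A function with no return statement returns None

NoneType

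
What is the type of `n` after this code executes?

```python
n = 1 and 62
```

'and' returns the last value when all truthy (62, which is int)

int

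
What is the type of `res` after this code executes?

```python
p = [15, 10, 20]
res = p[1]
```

Indexing a list of ints returns int (p[1] = 10)

int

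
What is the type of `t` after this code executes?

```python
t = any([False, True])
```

any() returns bool

bool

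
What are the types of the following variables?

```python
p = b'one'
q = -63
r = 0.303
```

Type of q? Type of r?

q is int; r is float

int, float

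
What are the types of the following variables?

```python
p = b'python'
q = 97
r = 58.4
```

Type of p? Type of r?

p is bytes; r is float

bytes, float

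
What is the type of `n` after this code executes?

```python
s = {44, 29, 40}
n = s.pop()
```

Popping from a set of ints returns int

int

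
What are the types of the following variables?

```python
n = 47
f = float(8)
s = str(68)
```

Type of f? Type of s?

f is float; s is str

float, str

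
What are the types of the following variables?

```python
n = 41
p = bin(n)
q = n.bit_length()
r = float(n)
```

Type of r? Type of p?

float() returns float; bin() returns str

float, str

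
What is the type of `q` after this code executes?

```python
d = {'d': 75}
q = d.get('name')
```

dict.get() returns None when key 'name' is not found and no default given

NoneType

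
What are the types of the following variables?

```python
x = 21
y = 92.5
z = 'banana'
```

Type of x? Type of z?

x is int; z is str

int, str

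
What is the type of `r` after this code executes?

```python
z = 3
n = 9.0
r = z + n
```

int + float returns float (3 + 9.0 = 12.0)

float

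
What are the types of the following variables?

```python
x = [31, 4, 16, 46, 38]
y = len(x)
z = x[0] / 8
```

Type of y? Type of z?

len() returns int; int / int returns float

int, float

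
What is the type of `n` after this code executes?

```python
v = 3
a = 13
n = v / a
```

int / int always returns float in Python 3 (3 / 13 = 0.230769)

float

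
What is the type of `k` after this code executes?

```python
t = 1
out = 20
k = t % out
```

int % int returns int (1 % 20 = 1)

int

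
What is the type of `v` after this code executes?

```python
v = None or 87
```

'or' with None returns the other value (87, int)

int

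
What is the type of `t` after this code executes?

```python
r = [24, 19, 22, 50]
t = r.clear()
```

list.clear() returns None

NoneType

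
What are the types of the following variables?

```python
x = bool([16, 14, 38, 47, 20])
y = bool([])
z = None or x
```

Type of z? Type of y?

None or <bool> returns the bool; bool() returns bool

bool, bool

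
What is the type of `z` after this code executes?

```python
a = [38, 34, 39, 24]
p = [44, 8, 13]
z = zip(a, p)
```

zip() returns a zip iterator object

zip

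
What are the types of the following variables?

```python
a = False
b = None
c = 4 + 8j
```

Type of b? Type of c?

b is NoneType; c is complex

NoneType, complex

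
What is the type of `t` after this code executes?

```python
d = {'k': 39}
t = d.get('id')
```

dict.get() returns None when key 'id' is not found and no default given

NoneType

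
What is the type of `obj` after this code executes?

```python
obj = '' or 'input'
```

'or' returns first truthy value ('input', which is str)

str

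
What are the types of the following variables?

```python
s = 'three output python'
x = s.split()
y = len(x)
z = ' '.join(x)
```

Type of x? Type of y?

str.split() returns list; len() returns int

list, int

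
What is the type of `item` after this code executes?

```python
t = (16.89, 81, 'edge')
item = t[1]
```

Index 1 of tuple is 81 which is int

int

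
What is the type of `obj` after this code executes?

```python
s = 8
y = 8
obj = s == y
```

Equality comparison returns bool

bool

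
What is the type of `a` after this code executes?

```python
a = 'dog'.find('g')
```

str.find() returns int (index, or -1)

int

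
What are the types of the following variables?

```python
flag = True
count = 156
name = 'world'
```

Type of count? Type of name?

count is int; name is str

int, str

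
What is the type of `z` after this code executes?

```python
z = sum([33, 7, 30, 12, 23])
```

sum() of ints returns int

int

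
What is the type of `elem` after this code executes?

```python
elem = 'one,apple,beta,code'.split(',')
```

str.split() returns list

list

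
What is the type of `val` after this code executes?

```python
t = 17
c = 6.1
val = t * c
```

int * float returns float (17 * 6.1 = 103.7)

float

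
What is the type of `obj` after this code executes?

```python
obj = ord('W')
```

ord() returns int (Unicode code point)

int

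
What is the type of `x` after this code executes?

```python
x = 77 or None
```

'or' returns first truthy value (77, int)

int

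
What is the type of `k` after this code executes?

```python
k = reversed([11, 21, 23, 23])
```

reversed() on a list returns a list_reverseiterator

list_reverseiterator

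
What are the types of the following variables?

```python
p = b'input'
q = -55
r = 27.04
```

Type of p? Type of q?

p is bytes; q is int

bytes, int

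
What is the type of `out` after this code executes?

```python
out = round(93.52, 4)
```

round() with ndigits arg returns float

float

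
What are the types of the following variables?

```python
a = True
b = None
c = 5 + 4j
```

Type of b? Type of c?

b is NoneType; c is complex

NoneType, complex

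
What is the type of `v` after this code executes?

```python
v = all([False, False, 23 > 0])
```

all() returns bool

bool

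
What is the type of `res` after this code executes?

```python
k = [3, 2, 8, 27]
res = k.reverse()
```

list.reverse() returns None

NoneType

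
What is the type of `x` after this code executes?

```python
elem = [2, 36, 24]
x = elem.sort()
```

list.sort() returns None (sorts in place)

NoneType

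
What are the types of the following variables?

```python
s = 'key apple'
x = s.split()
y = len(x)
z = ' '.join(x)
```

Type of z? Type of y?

str.join() returns str; len() returns int

str, int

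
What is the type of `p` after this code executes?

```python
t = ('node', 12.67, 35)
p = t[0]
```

Index 0 of tuple is 'node' which is str

str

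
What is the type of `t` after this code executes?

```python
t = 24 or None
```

'or' returns first truthy value (24, int)

int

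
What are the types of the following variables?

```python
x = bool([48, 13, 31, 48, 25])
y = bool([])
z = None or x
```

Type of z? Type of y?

None or <bool> returns the bool; bool() returns bool

bool, bool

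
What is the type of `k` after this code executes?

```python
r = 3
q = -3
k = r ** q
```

int ** negative int returns float

float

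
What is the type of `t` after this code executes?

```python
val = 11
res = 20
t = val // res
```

int // int returns int (11 // 20 = 0)

int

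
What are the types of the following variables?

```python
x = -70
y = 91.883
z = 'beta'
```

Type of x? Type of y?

x is int; y is float

int, float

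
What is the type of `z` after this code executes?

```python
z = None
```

None has type NoneType

NoneType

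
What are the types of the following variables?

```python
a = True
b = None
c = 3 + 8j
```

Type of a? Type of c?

a is bool; c is complex

bool, complex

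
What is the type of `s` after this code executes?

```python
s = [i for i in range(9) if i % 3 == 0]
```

A list comprehension [...] produces a list

list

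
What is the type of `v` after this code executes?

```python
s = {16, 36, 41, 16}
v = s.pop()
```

Popping from a set of ints returns int

int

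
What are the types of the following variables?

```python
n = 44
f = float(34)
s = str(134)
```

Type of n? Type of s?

n is int; s is str

int, str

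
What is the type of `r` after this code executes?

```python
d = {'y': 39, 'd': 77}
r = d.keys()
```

.keys() returns a dict_keys view object

dict_keys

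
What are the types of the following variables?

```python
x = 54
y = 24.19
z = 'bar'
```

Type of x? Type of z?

x is int; z is str

int, str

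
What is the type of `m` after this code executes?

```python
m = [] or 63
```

'or' returns first truthy value (63, which is int)

int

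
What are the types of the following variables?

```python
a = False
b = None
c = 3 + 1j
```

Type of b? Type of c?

b is NoneType; c is complex

NoneType, complex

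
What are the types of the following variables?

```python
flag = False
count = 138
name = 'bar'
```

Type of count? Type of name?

count is int; name is str

int, str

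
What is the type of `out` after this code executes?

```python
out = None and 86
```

'and' returns first falsy value (None)

NoneType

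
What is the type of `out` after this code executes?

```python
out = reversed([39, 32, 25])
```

reversed() on a list returns a list_reverseiterator

list_reverseiterator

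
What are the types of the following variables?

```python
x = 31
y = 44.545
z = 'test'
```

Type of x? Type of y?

x is int; y is float

int, float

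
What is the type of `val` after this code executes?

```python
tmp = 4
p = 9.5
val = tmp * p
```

int * float returns float (4 * 9.5 = 38.0)

float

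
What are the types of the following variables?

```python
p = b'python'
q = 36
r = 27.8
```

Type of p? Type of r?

p is bytes; r is float

bytes, float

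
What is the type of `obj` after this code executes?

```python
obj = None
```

None has type NoneType

NoneType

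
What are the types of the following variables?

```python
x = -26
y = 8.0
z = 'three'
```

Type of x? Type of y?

x is int; y is float

int, float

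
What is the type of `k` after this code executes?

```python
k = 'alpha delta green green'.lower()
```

str.lower() returns str

str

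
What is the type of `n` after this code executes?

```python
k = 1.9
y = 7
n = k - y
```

float - int returns float (1.9 - 7 = -5.1)

float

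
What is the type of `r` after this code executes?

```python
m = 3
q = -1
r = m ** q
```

int ** negative int returns float

float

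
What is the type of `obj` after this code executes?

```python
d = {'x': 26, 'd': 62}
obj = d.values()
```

.values() returns a dict_values view object

dict_values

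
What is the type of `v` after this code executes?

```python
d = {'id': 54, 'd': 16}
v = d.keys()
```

.keys() returns a dict_keys view object

dict_keys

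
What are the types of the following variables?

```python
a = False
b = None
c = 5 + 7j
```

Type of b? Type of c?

b is NoneType; c is complex

NoneType, complex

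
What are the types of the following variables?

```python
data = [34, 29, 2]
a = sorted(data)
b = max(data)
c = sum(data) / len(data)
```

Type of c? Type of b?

int / int returns float; max of ints returns int

float, int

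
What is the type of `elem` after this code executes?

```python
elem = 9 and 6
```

'and' returns the last value when all truthy (6, which is int)

int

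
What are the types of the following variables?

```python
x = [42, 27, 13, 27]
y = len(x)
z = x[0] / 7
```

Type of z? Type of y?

int / int returns float; len() returns int

float, int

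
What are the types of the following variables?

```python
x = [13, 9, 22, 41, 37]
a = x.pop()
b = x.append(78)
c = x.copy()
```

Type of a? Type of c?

list.pop() returns the element (int); list.copy() returns list

int, list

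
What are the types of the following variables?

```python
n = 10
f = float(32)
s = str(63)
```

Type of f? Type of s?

f is float; s is str

float, str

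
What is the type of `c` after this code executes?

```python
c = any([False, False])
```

any() returns bool

bool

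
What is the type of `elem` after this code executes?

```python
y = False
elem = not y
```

'not' always returns bool

bool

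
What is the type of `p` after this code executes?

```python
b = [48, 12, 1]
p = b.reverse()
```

list.reverse() returns None

NoneType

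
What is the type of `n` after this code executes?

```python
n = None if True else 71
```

Ternary: condition is True, if branch (None) taken → NoneType

NoneType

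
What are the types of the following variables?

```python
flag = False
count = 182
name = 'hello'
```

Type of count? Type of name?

count is int; name is str

int, str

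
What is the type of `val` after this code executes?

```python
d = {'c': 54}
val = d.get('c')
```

dict.get() returns the value (int) when key is found

int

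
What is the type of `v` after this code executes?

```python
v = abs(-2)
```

abs() of int returns int

int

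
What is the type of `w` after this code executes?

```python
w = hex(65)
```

hex() returns str representation

str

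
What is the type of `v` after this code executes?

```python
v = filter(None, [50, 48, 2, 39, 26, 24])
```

filter() returns a filter iterator object

filter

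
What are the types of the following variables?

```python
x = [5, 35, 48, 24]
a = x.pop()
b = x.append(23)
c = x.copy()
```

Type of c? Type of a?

list.copy() returns list; list.pop() returns the element (int)

list, int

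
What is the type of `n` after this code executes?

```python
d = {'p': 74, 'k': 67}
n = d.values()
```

.values() returns a dict_values view object

dict_values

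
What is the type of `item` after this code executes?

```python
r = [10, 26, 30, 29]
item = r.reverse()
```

list.reverse() returns None

NoneType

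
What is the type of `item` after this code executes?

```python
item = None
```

None has type NoneType

NoneType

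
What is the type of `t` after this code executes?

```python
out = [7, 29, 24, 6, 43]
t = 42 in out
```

'in' operator returns bool

bool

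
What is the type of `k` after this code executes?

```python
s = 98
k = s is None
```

'is' comparison returns bool

bool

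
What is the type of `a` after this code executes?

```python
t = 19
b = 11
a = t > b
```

Comparison operators return bool

bool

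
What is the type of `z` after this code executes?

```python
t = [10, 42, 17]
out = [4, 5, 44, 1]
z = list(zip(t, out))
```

list(zip(...)) returns a list of tuples

list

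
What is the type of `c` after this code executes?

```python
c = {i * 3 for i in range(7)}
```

A set comprehension {expr for x in iterable} produces a set

set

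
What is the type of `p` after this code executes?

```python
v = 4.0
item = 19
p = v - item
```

float - int returns float (4.0 - 19 = -15.0)

float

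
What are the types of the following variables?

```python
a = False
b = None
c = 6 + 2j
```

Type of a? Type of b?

a is bool; b is NoneType

bool, NoneType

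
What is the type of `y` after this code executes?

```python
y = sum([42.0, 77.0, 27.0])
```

sum() of floats returns float

float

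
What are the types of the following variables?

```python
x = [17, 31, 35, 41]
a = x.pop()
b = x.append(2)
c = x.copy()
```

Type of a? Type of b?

list.pop() returns the element (int); list.append() returns None

int, NoneType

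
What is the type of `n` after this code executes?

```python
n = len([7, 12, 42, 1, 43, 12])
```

len() always returns int

int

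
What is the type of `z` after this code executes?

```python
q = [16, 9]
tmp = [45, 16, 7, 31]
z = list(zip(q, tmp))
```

list(zip(...)) returns a list of tuples

list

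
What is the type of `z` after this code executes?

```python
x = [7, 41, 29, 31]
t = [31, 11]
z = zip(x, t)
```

zip() returns a zip iterator object

zip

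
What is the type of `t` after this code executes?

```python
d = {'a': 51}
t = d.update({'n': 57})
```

dict.update() returns None

NoneType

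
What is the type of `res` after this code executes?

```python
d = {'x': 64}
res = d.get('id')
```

dict.get() returns None when key 'id' is not found and no default given

NoneType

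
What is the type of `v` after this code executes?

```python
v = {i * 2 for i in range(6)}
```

A set comprehension {expr for x in iterable} produces a set

set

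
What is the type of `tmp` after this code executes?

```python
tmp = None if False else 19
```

Ternary: condition is False, else branch (19) taken → int

int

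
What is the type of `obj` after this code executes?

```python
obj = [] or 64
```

'or' returns first truthy value (64, which is int)

int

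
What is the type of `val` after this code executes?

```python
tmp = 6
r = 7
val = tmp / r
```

int / int always returns float in Python 3 (6 / 7 = 0.857143)

float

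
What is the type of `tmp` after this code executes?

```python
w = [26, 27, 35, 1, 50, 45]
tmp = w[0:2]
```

Slicing a list always returns a list

list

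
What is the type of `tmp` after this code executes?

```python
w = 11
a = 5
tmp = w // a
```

int // int returns int (11 // 5 = 2)

int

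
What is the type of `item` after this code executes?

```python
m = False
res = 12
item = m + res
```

bool + int returns int (False is 0, so 0 + 12 = 12)

int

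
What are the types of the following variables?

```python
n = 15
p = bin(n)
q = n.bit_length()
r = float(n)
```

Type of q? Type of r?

int.bit_length() returns int; float() returns float

int, float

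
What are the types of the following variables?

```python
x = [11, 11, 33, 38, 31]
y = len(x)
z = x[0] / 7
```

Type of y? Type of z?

len() returns int; int / int returns float

int, float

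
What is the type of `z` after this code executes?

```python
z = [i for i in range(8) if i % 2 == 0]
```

A list comprehension [...] produces a list

list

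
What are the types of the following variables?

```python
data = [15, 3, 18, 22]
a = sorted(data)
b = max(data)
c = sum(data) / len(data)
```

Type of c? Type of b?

int / int returns float; max of ints returns int

float, int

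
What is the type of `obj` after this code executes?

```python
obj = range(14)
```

range() returns a range object

range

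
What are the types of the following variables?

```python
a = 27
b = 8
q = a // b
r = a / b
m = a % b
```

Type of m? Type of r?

int % int returns int; int / int returns float

int, float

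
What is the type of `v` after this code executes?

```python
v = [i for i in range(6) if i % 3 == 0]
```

A list comprehension [...] produces a list

list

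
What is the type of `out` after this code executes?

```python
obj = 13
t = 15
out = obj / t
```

int / int always returns float in Python 3 (13 / 15 = 0.866667)

float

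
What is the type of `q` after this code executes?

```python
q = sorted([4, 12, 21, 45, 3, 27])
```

sorted() always returns list

list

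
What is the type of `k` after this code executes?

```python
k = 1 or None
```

'or' returns first truthy value (1, int)

int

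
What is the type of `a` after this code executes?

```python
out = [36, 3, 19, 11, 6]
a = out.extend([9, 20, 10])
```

list.extend() returns None

NoneType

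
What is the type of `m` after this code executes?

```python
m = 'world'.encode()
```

str.encode() returns bytes

bytes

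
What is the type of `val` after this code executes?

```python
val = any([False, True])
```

any() returns bool

bool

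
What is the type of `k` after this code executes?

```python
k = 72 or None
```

'or' returns first truthy value (72, int)

int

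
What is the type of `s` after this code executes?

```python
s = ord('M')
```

ord() returns int (Unicode code point)

int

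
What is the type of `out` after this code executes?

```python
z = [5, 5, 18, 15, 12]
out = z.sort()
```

list.sort() returns None (sorts in place)

NoneType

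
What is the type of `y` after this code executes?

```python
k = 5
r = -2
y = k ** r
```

int ** negative int returns float

float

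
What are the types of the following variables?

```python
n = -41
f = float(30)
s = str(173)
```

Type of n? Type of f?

n is int; f is float

int, float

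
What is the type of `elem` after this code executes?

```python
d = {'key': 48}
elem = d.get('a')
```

dict.get() returns None when key 'a' is not found and no default given

NoneType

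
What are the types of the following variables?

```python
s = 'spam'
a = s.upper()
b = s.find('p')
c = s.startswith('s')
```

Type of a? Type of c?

str.upper() returns str; str.startswith() returns bool

str, bool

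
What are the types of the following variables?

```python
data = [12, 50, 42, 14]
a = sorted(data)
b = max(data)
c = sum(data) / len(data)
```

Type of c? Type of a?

int / int returns float; sorted() returns list

float, list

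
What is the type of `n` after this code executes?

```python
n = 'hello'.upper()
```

str.upper() returns str

str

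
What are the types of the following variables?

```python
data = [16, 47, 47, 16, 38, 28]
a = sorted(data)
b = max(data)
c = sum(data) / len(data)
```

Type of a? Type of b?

sorted() returns list; max of ints returns int

list, int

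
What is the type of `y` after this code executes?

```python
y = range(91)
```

range() returns a range object

range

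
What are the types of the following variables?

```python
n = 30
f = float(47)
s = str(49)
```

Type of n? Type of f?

n is int; f is float

int, float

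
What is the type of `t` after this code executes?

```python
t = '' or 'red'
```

'or' returns first truthy value ('red', which is str)

str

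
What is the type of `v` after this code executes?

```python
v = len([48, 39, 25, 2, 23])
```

len() always returns int

int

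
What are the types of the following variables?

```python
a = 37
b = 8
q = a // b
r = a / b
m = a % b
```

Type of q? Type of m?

int // int returns int; int % int returns int

int, int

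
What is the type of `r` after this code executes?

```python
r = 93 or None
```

'or' returns first truthy value (93, int)

int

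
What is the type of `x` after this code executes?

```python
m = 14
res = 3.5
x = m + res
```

int + float returns float (14 + 3.5 = 17.5)

float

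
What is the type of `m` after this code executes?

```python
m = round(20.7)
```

round() with no ndigits arg returns int

int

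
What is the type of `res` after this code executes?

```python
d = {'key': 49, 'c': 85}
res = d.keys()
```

.keys() returns a dict_keys view object

dict_keys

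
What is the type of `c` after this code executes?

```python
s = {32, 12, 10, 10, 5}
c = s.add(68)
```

set.add() returns None (mutates in place)

NoneType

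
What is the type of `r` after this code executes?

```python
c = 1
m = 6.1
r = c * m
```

int * float returns float (1 * 6.1 = 6.1)

float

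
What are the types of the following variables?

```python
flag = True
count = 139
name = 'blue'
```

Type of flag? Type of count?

flag is bool; count is int

bool, int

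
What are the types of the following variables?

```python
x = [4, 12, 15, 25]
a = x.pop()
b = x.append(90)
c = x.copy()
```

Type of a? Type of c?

list.pop() returns the element (int); list.copy() returns list

int, list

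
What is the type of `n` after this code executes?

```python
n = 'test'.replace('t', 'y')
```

str.replace() returns str

str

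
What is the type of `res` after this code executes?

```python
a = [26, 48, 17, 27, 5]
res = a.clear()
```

list.clear() returns None

NoneType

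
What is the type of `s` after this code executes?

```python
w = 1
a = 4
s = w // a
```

int // int returns int (1 // 4 = 0)

int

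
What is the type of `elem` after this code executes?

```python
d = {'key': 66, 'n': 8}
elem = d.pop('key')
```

dict.pop() returns the value (int)

int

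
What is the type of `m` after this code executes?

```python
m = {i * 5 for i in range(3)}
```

A set comprehension {expr for x in iterable} produces a set

set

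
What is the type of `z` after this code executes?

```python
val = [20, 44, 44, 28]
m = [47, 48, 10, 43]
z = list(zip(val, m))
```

list(zip(...)) returns a list of tuples

list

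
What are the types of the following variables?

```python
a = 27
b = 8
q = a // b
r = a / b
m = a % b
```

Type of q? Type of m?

int // int returns int; int % int returns int

int, int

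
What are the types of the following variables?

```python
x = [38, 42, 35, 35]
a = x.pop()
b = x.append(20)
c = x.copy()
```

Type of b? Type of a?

list.append() returns None; list.pop() returns the element (int)

NoneType, int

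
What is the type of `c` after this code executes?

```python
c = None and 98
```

'and' returns first falsy value (None)

NoneType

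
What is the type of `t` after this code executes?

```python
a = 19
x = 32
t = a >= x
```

Comparison operators return bool

bool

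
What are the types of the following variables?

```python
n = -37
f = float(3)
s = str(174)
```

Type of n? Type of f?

n is int; f is float

int, float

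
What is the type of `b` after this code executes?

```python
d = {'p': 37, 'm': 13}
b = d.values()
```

.values() returns a dict_values view object

dict_values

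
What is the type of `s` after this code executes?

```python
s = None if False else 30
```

Ternary: condition is False, else branch (30) taken → int

int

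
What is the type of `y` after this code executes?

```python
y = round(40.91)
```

round() with no ndigits arg returns int

int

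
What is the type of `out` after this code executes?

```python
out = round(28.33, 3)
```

round() with ndigits arg returns float

float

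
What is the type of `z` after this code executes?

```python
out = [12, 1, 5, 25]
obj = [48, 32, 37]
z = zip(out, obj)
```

zip() returns a zip iterator object

zip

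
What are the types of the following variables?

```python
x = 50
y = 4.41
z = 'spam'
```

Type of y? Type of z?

y is float; z is str

float, str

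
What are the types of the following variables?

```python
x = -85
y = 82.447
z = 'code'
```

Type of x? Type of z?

x is int; z is str

int, str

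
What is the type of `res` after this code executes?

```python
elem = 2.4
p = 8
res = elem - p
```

float - int returns float (2.4 - 8 = -5.6)

float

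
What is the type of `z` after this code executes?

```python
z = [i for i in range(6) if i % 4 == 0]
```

A list comprehension [...] produces a list

list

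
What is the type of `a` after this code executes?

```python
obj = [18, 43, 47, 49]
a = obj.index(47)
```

list.index() returns int

int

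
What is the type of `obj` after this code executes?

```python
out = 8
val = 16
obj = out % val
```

int % int returns int (8 % 16 = 8)

int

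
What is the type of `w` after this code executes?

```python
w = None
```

None has type NoneType

NoneType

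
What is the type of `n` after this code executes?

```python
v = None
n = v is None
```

'is' comparison returns bool

bool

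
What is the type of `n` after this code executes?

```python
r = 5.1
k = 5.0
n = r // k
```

float // float returns float (floor division preserves float type)

float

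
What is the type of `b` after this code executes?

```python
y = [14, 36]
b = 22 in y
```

'in' operator returns bool

bool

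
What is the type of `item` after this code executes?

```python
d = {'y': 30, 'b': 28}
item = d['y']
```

Accessing dict[str, int] with key 'y' returns int value 30

int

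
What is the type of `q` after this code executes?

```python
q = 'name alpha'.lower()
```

str.lower() returns str

str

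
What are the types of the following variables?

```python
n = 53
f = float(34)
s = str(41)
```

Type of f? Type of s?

f is float; s is str

float, str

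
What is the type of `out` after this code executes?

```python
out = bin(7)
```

bin() returns str representation

str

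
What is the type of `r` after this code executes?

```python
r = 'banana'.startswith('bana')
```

str.startswith() returns bool

bool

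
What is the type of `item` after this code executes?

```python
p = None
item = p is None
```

'is' comparison returns bool

bool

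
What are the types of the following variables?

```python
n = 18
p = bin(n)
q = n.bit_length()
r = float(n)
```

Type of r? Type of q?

float() returns float; int.bit_length() returns int

float, int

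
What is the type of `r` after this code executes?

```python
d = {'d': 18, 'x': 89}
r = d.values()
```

.values() returns a dict_values view object

dict_values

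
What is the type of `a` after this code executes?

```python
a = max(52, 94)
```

max() of ints returns int

int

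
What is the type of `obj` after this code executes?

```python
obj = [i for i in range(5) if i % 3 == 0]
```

A list comprehension [...] produces a list

list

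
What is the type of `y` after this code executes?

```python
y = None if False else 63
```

Ternary: condition is False, else branch (63) taken → int

int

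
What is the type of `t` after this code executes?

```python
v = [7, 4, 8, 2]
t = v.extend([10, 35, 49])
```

list.extend() returns None

NoneType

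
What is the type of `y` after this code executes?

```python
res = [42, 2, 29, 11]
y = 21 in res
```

'in' operator returns bool

bool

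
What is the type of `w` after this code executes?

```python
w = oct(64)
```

oct() returns str representation

str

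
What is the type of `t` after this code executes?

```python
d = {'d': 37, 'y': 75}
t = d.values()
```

.values() returns a dict_values view object

dict_values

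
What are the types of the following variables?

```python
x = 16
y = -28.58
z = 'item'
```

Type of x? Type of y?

x is int; y is float

int, float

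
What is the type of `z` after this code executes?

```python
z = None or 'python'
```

'or' with None returns the other value ('python', str)

str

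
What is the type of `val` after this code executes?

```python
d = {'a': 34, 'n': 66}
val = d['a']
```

Accessing dict[str, int] with key 'a' returns int value 34

int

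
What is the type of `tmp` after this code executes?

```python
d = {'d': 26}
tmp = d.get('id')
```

dict.get() returns None when key 'id' is not found and no default given

NoneType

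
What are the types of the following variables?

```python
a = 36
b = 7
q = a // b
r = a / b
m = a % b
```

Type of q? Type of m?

int // int returns int; int % int returns int

int, int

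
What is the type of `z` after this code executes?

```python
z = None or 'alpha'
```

'or' with None returns the other value ('alpha', str)

str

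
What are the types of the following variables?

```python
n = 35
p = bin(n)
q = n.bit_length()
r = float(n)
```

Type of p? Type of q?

bin() returns str; int.bit_length() returns int

str, int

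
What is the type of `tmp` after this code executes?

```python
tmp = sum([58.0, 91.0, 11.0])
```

sum() of floats returns float

float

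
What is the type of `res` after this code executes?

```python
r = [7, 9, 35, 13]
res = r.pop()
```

list.pop() returns the popped element (int here)

int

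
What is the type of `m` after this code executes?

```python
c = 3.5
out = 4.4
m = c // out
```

float // float returns float (floor division preserves float type)

float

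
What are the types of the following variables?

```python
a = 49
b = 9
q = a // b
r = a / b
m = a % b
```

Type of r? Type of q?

int / int returns float; int // int returns int

float, int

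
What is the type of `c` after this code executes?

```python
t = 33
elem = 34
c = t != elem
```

Comparison operators return bool

bool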